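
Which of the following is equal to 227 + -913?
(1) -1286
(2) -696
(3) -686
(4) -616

227 + -913 = -686
3) -686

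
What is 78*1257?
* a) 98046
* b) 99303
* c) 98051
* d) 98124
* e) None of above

78 * 1257 = 98046
a) 98046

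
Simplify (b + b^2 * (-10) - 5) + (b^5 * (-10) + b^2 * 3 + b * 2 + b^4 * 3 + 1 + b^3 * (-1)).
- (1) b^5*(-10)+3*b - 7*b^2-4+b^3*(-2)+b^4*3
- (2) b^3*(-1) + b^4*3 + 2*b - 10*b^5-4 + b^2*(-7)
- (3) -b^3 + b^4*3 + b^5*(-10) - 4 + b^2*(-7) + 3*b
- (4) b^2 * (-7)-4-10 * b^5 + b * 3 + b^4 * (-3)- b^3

Adding the polynomials and combining like terms:
(b + b^2*(-10) - 5) + (b^5*(-10) + b^2*3 + b*2 + b^4*3 + 1 + b^3*(-1))
= -b^3 + b^4*3 + b^5*(-10) - 4 + b^2*(-7) + 3*b
3) -b^3 + b^4*3 + b^5*(-10) - 4 + b^2*(-7) + 3*b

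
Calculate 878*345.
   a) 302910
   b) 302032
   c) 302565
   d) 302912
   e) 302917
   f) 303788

878 * 345 = 302910
a) 302910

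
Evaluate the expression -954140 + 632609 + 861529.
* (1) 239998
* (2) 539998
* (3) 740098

First: -954140 + 632609 = -321531
Then: -321531 + 861529 = 539998
2) 539998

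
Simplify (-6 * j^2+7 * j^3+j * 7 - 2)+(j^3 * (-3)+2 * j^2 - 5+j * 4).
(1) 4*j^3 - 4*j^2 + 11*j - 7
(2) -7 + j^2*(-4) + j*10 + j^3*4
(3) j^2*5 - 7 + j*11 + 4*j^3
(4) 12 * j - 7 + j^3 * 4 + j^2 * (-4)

Adding the polynomials and combining like terms:
(-6*j^2 + 7*j^3 + j*7 - 2) + (j^3*(-3) + 2*j^2 - 5 + j*4)
= 4*j^3 - 4*j^2 + 11*j - 7
1) 4*j^3 - 4*j^2 + 11*j - 7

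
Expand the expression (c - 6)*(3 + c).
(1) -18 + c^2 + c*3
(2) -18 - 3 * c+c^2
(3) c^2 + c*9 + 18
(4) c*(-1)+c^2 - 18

Expanding (c - 6)*(3 + c):
= -18 - 3 * c+c^2
2) -18 - 3 * c+c^2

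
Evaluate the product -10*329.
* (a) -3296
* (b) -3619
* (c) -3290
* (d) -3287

-10 * 329 = -3290
c) -3290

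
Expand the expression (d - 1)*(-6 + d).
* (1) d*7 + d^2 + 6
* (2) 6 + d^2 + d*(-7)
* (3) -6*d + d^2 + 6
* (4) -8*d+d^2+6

Expanding (d - 1)*(-6 + d):
= 6 + d^2 + d*(-7)
2) 6 + d^2 + d*(-7)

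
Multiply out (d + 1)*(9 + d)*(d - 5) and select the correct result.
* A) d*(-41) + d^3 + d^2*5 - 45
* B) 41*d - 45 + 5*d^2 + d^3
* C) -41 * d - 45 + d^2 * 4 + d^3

Expanding (d + 1)*(9 + d)*(d - 5):
= d*(-41) + d^3 + d^2*5 - 45
A) d*(-41) + d^3 + d^2*5 - 45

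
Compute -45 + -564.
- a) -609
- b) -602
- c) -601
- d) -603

-45 + -564 = -609
a) -609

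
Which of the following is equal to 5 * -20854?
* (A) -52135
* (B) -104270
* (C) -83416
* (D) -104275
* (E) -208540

5 * -20854 = -104270
B) -104270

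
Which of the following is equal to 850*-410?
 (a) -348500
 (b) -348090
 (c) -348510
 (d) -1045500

850 * -410 = -348500
a) -348500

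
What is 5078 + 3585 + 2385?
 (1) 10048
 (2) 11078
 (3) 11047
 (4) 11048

First: 5078 + 3585 = 8663
Then: 8663 + 2385 = 11048
4) 11048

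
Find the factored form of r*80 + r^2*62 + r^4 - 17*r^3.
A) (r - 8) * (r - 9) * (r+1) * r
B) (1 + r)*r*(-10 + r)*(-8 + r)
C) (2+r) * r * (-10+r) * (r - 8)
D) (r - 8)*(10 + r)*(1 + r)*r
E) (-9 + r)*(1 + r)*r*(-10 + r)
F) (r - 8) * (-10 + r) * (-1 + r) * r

We need to factor r*80 + r^2*62 + r^4 - 17*r^3.
The factored form is (1 + r)*r*(-10 + r)*(-8 + r).
B) (1 + r)*r*(-10 + r)*(-8 + r)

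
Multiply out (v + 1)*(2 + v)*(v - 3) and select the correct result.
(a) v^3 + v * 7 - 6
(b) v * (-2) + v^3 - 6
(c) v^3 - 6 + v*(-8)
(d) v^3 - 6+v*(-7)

Expanding (v + 1)*(2 + v)*(v - 3):
= v^3 - 6+v*(-7)
d) v^3 - 6+v*(-7)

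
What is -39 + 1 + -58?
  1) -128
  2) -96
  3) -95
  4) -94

First: -39 + 1 = -38
Then: -38 + -58 = -96
2) -96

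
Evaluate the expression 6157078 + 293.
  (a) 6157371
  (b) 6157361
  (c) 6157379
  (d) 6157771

6157078 + 293 = 6157371
a) 6157371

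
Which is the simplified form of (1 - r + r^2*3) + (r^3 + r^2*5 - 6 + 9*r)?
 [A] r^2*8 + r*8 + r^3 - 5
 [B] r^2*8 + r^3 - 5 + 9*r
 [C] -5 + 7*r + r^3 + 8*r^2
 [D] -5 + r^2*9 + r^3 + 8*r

Adding the polynomials and combining like terms:
(1 - r + r^2*3) + (r^3 + r^2*5 - 6 + 9*r)
= r^2*8 + r*8 + r^3 - 5
A) r^2*8 + r*8 + r^3 - 5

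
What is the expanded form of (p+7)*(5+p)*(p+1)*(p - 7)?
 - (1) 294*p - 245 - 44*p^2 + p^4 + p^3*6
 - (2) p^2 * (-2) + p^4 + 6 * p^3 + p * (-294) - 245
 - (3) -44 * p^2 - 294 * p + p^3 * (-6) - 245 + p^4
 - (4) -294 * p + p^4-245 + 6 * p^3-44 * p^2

Expanding (p+7)*(5+p)*(p+1)*(p - 7):
= -294 * p + p^4-245 + 6 * p^3-44 * p^2
4) -294 * p + p^4-245 + 6 * p^3-44 * p^2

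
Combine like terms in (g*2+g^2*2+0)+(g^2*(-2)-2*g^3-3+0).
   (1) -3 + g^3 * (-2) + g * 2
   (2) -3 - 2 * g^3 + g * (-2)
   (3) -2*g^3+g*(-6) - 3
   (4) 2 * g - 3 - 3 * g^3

Adding the polynomials and combining like terms:
(g*2 + g^2*2 + 0) + (g^2*(-2) - 2*g^3 - 3 + 0)
= -3 + g^3 * (-2) + g * 2
1) -3 + g^3 * (-2) + g * 2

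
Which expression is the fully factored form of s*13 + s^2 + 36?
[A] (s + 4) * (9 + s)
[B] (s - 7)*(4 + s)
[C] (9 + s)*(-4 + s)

We need to factor s*13 + s^2 + 36.
The factored form is (s + 4) * (9 + s).
A) (s + 4) * (9 + s)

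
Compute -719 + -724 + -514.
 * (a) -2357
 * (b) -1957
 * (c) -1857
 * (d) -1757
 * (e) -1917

First: -719 + -724 = -1443
Then: -1443 + -514 = -1957
b) -1957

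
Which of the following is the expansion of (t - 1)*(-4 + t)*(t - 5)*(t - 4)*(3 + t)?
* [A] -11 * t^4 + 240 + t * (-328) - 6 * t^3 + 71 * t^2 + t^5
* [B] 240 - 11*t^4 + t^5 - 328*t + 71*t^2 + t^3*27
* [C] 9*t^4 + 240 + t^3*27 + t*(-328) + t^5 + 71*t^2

Expanding (t - 1)*(-4 + t)*(t - 5)*(t - 4)*(3 + t):
= 240 - 11*t^4 + t^5 - 328*t + 71*t^2 + t^3*27
B) 240 - 11*t^4 + t^5 - 328*t + 71*t^2 + t^3*27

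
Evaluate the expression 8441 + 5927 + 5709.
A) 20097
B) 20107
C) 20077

First: 8441 + 5927 = 14368
Then: 14368 + 5709 = 20077
C) 20077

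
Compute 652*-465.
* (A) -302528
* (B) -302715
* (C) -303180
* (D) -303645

652 * -465 = -303180
C) -303180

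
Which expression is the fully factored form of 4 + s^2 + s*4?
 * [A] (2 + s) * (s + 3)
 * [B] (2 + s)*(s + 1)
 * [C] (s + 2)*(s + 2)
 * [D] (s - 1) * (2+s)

We need to factor 4 + s^2 + s*4.
The factored form is (s + 2)*(s + 2).
C) (s + 2)*(s + 2)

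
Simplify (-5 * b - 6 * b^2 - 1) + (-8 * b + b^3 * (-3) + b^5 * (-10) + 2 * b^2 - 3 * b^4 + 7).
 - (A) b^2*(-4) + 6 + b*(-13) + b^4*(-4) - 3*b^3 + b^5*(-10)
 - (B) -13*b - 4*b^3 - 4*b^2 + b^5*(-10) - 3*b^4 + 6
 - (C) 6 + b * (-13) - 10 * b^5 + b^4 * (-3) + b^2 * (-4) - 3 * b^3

Adding the polynomials and combining like terms:
(-5*b - 6*b^2 - 1) + (-8*b + b^3*(-3) + b^5*(-10) + 2*b^2 - 3*b^4 + 7)
= 6 + b * (-13) - 10 * b^5 + b^4 * (-3) + b^2 * (-4) - 3 * b^3
C) 6 + b * (-13) - 10 * b^5 + b^4 * (-3) + b^2 * (-4) - 3 * b^3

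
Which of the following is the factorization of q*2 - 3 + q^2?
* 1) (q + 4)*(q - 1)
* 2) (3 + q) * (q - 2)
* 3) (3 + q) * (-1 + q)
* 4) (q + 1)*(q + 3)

We need to factor q*2 - 3 + q^2.
The factored form is (3 + q) * (-1 + q).
3) (3 + q) * (-1 + q)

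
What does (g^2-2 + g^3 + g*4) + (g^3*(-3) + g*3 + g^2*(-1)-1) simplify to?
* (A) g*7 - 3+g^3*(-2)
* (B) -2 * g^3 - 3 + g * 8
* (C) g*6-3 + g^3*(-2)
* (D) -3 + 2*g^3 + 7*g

Adding the polynomials and combining like terms:
(g^2 - 2 + g^3 + g*4) + (g^3*(-3) + g*3 + g^2*(-1) - 1)
= g*7 - 3+g^3*(-2)
A) g*7 - 3+g^3*(-2)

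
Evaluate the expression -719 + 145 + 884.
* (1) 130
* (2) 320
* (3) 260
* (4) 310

First: -719 + 145 = -574
Then: -574 + 884 = 310
4) 310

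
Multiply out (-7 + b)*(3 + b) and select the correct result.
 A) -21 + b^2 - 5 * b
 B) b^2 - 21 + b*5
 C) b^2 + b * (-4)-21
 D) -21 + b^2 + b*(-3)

Expanding (-7 + b)*(3 + b):
= b^2 + b * (-4)-21
C) b^2 + b * (-4)-21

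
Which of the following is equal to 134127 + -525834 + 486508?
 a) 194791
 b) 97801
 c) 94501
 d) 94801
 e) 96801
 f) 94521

First: 134127 + -525834 = -391707
Then: -391707 + 486508 = 94801
d) 94801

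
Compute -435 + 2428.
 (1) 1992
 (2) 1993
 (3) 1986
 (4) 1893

-435 + 2428 = 1993
2) 1993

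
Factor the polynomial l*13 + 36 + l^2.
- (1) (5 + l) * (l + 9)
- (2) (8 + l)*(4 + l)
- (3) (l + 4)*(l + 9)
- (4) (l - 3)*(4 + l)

We need to factor l*13 + 36 + l^2.
The factored form is (l + 4)*(l + 9).
3) (l + 4)*(l + 9)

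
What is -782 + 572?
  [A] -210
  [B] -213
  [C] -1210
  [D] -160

-782 + 572 = -210
A) -210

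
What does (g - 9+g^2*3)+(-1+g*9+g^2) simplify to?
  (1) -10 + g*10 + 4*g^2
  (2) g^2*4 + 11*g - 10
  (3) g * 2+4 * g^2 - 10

Adding the polynomials and combining like terms:
(g - 9 + g^2*3) + (-1 + g*9 + g^2)
= -10 + g*10 + 4*g^2
1) -10 + g*10 + 4*g^2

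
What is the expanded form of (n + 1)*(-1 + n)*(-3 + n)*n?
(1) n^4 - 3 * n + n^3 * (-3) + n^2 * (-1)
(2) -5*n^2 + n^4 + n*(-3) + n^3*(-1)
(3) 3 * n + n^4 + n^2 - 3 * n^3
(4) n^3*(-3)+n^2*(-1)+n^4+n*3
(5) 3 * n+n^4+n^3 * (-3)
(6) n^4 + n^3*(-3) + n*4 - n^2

Expanding (n + 1)*(-1 + n)*(-3 + n)*n:
= n^3*(-3)+n^2*(-1)+n^4+n*3
4) n^3*(-3)+n^2*(-1)+n^4+n*3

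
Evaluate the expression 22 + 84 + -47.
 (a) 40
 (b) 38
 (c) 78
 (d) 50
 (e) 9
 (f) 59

First: 22 + 84 = 106
Then: 106 + -47 = 59
f) 59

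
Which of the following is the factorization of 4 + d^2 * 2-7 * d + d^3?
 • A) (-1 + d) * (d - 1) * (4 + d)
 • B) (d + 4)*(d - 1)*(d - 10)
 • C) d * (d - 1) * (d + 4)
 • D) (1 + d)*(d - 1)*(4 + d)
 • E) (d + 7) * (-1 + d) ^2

We need to factor 4 + d^2 * 2-7 * d + d^3.
The factored form is (-1 + d) * (d - 1) * (4 + d).
A) (-1 + d) * (d - 1) * (4 + d)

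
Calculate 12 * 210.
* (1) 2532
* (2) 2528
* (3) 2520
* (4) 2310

12 * 210 = 2520
3) 2520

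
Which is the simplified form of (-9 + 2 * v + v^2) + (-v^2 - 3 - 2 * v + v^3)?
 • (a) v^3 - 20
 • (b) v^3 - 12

Adding the polynomials and combining like terms:
(-9 + 2*v + v^2) + (-v^2 - 3 - 2*v + v^3)
= v^3 - 12
b) v^3 - 12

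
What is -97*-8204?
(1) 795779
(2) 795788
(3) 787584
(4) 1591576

-97 * -8204 = 795788
2) 795788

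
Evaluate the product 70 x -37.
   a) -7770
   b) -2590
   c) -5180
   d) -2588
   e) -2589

70 * -37 = -2590
b) -2590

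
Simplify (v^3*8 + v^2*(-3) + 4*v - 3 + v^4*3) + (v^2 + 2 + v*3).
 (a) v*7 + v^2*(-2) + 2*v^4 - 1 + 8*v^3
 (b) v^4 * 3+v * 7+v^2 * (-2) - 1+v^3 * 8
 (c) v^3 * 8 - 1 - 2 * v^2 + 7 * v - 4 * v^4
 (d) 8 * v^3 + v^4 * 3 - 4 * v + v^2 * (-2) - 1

Adding the polynomials and combining like terms:
(v^3*8 + v^2*(-3) + 4*v - 3 + v^4*3) + (v^2 + 2 + v*3)
= v^4 * 3+v * 7+v^2 * (-2) - 1+v^3 * 8
b) v^4 * 3+v * 7+v^2 * (-2) - 1+v^3 * 8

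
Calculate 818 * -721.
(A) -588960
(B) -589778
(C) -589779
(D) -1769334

818 * -721 = -589778
B) -589778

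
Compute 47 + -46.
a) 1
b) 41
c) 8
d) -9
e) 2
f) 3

47 + -46 = 1
a) 1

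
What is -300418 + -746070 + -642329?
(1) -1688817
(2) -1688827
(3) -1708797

First: -300418 + -746070 = -1046488
Then: -1046488 + -642329 = -1688817
1) -1688817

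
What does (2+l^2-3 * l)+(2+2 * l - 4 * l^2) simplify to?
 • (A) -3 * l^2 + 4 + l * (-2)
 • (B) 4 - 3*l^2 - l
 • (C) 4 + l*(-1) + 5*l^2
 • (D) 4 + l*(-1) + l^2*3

Adding the polynomials and combining like terms:
(2 + l^2 - 3*l) + (2 + 2*l - 4*l^2)
= 4 - 3*l^2 - l
B) 4 - 3*l^2 - l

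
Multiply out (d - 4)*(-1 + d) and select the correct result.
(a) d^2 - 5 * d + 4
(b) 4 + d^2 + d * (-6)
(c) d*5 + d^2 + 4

Expanding (d - 4)*(-1 + d):
= d^2 - 5 * d + 4
a) d^2 - 5 * d + 4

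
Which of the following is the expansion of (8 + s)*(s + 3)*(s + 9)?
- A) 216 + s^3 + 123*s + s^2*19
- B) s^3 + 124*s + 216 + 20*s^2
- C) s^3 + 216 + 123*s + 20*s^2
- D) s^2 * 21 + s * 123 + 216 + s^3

Expanding (8 + s)*(s + 3)*(s + 9):
= s^3 + 216 + 123*s + 20*s^2
C) s^3 + 216 + 123*s + 20*s^2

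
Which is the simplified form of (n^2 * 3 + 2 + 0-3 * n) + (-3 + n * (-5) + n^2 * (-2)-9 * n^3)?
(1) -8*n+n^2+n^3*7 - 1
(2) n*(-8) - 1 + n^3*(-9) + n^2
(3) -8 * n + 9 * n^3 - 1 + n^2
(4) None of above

Adding the polynomials and combining like terms:
(n^2*3 + 2 + 0 - 3*n) + (-3 + n*(-5) + n^2*(-2) - 9*n^3)
= n*(-8) - 1 + n^3*(-9) + n^2
2) n*(-8) - 1 + n^3*(-9) + n^2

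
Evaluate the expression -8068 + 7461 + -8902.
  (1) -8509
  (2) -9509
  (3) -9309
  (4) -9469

First: -8068 + 7461 = -607
Then: -607 + -8902 = -9509
2) -9509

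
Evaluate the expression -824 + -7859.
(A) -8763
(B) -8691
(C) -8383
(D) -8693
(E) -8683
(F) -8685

-824 + -7859 = -8683
E) -8683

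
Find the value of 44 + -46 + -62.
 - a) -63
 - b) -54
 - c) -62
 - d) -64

First: 44 + -46 = -2
Then: -2 + -62 = -64
d) -64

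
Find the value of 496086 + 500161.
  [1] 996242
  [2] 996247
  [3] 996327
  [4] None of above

496086 + 500161 = 996247
2) 996247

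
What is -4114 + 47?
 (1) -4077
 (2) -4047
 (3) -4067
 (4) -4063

-4114 + 47 = -4067
3) -4067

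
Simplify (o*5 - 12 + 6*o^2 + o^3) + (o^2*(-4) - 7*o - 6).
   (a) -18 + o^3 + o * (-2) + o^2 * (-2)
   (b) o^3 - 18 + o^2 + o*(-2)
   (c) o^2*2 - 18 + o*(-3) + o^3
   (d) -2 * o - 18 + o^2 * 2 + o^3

Adding the polynomials and combining like terms:
(o*5 - 12 + 6*o^2 + o^3) + (o^2*(-4) - 7*o - 6)
= -2 * o - 18 + o^2 * 2 + o^3
d) -2 * o - 18 + o^2 * 2 + o^3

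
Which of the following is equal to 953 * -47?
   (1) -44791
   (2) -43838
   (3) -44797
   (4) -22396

953 * -47 = -44791
1) -44791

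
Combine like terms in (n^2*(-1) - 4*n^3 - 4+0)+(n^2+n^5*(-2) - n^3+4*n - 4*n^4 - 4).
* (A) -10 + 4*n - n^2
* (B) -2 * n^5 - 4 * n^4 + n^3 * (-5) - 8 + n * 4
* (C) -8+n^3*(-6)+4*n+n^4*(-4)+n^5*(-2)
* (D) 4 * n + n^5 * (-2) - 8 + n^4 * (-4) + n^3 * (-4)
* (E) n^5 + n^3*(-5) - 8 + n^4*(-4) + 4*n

Adding the polynomials and combining like terms:
(n^2*(-1) - 4*n^3 - 4 + 0) + (n^2 + n^5*(-2) - n^3 + 4*n - 4*n^4 - 4)
= -2 * n^5 - 4 * n^4 + n^3 * (-5) - 8 + n * 4
B) -2 * n^5 - 4 * n^4 + n^3 * (-5) - 8 + n * 4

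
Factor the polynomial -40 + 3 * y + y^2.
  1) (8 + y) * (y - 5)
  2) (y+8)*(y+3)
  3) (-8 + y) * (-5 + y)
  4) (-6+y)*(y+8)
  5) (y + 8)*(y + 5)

We need to factor -40 + 3 * y + y^2.
The factored form is (8 + y) * (y - 5).
1) (8 + y) * (y - 5)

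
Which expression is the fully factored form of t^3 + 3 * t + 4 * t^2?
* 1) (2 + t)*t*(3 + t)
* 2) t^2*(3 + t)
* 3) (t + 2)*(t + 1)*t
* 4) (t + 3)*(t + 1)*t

We need to factor t^3 + 3 * t + 4 * t^2.
The factored form is (t + 3)*(t + 1)*t.
4) (t + 3)*(t + 1)*t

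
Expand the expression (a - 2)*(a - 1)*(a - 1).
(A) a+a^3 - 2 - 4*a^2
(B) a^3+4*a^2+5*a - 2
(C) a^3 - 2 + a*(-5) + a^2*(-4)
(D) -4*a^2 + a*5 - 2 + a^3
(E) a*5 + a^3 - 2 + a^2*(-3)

Expanding (a - 2)*(a - 1)*(a - 1):
= -4*a^2 + a*5 - 2 + a^3
D) -4*a^2 + a*5 - 2 + a^3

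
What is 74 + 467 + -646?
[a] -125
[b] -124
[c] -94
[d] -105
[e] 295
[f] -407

First: 74 + 467 = 541
Then: 541 + -646 = -105
d) -105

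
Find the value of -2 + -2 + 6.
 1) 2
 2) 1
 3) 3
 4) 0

First: -2 + -2 = -4
Then: -4 + 6 = 2
1) 2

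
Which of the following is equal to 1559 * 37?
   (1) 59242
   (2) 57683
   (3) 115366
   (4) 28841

1559 * 37 = 57683
2) 57683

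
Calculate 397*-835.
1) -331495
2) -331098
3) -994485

397 * -835 = -331495
1) -331495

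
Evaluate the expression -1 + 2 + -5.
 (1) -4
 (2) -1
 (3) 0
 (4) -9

First: -1 + 2 = 1
Then: 1 + -5 = -4
1) -4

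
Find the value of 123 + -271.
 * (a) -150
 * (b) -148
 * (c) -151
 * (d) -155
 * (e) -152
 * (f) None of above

123 + -271 = -148
b) -148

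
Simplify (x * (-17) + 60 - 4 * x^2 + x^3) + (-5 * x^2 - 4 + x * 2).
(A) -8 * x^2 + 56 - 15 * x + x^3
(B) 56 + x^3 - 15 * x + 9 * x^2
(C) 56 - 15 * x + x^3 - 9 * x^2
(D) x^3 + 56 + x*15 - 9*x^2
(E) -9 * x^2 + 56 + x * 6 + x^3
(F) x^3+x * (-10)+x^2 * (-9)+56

Adding the polynomials and combining like terms:
(x*(-17) + 60 - 4*x^2 + x^3) + (-5*x^2 - 4 + x*2)
= 56 - 15 * x + x^3 - 9 * x^2
C) 56 - 15 * x + x^3 - 9 * x^2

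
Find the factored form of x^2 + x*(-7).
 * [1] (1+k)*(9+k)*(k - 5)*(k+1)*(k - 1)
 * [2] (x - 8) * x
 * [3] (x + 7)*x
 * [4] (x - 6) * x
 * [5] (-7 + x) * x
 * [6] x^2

We need to factor x^2 + x*(-7).
The factored form is (-7 + x) * x.
5) (-7 + x) * x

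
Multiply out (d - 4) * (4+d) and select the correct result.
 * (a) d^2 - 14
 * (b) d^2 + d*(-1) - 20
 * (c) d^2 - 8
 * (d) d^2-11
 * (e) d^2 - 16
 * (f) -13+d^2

Expanding (d - 4) * (4+d):
= d^2 - 16
e) d^2 - 16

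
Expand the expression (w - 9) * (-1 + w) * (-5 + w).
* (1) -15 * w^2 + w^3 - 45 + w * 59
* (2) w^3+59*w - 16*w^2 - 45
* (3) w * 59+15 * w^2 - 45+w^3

Expanding (w - 9) * (-1 + w) * (-5 + w):
= -15 * w^2 + w^3 - 45 + w * 59
1) -15 * w^2 + w^3 - 45 + w * 59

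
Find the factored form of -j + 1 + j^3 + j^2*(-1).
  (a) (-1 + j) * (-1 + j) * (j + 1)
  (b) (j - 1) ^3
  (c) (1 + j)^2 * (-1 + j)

We need to factor -j + 1 + j^3 + j^2*(-1).
The factored form is (-1 + j) * (-1 + j) * (j + 1).
a) (-1 + j) * (-1 + j) * (j + 1)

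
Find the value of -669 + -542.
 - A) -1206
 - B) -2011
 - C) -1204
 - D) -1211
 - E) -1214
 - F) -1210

-669 + -542 = -1211
D) -1211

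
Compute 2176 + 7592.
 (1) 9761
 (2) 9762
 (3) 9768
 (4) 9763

2176 + 7592 = 9768
3) 9768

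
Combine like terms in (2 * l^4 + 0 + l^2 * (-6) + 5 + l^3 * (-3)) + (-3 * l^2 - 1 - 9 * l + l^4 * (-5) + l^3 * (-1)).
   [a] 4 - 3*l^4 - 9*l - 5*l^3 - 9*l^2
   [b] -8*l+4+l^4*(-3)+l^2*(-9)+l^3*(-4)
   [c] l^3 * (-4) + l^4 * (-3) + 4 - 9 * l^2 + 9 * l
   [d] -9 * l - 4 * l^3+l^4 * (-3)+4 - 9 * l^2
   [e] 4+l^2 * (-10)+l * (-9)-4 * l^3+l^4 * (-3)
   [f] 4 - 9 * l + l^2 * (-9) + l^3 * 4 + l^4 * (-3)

Adding the polynomials and combining like terms:
(2*l^4 + 0 + l^2*(-6) + 5 + l^3*(-3)) + (-3*l^2 - 1 - 9*l + l^4*(-5) + l^3*(-1))
= -9 * l - 4 * l^3+l^4 * (-3)+4 - 9 * l^2
d) -9 * l - 4 * l^3+l^4 * (-3)+4 - 9 * l^2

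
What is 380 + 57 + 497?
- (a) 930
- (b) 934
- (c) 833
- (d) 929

First: 380 + 57 = 437
Then: 437 + 497 = 934
b) 934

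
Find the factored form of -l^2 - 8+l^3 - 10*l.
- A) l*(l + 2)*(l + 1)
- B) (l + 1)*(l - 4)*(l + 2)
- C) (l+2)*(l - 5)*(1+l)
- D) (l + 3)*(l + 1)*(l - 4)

We need to factor -l^2 - 8+l^3 - 10*l.
The factored form is (l + 1)*(l - 4)*(l + 2).
B) (l + 1)*(l - 4)*(l + 2)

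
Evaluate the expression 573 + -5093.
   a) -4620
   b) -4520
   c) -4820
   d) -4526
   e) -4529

573 + -5093 = -4520
b) -4520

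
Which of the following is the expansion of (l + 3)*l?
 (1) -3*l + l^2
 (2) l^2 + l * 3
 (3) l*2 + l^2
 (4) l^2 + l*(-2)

Expanding (l + 3)*l:
= l^2 + l * 3
2) l^2 + l * 3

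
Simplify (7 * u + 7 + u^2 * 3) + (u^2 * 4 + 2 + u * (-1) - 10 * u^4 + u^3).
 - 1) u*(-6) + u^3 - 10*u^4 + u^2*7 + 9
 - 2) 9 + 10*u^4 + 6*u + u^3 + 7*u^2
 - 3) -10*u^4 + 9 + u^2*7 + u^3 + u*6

Adding the polynomials and combining like terms:
(7*u + 7 + u^2*3) + (u^2*4 + 2 + u*(-1) - 10*u^4 + u^3)
= -10*u^4 + 9 + u^2*7 + u^3 + u*6
3) -10*u^4 + 9 + u^2*7 + u^3 + u*6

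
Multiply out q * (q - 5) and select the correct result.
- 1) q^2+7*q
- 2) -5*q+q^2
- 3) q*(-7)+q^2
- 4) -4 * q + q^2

Expanding q * (q - 5):
= -5*q+q^2
2) -5*q+q^2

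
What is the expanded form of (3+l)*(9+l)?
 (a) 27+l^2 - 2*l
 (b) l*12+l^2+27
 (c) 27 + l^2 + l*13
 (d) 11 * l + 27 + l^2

Expanding (3+l)*(9+l):
= l*12+l^2+27
b) l*12+l^2+27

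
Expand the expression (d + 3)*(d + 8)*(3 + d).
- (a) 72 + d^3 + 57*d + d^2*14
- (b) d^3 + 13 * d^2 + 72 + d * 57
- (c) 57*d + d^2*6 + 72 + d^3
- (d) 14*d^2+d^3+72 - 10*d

Expanding (d + 3)*(d + 8)*(3 + d):
= 72 + d^3 + 57*d + d^2*14
a) 72 + d^3 + 57*d + d^2*14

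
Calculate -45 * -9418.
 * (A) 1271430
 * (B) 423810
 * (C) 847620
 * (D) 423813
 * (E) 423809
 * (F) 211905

-45 * -9418 = 423810
B) 423810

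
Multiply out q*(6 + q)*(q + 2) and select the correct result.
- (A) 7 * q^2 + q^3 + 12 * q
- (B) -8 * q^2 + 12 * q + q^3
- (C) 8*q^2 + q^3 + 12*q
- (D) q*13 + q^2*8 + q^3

Expanding q*(6 + q)*(q + 2):
= 8*q^2 + q^3 + 12*q
C) 8*q^2 + q^3 + 12*q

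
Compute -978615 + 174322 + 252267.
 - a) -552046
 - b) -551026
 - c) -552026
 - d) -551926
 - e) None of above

First: -978615 + 174322 = -804293
Then: -804293 + 252267 = -552026
c) -552026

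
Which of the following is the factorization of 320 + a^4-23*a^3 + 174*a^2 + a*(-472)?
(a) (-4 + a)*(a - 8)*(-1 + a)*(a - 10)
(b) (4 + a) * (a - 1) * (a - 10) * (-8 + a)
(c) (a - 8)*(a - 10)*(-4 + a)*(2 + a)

We need to factor 320 + a^4-23*a^3 + 174*a^2 + a*(-472).
The factored form is (-4 + a)*(a - 8)*(-1 + a)*(a - 10).
a) (-4 + a)*(a - 8)*(-1 + a)*(a - 10)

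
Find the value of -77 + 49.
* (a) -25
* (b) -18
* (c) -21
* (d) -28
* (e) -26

-77 + 49 = -28
d) -28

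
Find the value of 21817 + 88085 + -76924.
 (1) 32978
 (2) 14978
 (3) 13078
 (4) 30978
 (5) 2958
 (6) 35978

First: 21817 + 88085 = 109902
Then: 109902 + -76924 = 32978
1) 32978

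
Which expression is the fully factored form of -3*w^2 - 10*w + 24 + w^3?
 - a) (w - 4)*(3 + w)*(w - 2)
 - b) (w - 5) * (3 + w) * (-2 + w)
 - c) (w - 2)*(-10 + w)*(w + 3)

We need to factor -3*w^2 - 10*w + 24 + w^3.
The factored form is (w - 4)*(3 + w)*(w - 2).
a) (w - 4)*(3 + w)*(w - 2)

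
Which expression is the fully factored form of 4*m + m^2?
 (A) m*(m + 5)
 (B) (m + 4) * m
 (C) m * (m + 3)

We need to factor 4*m + m^2.
The factored form is (m + 4) * m.
B) (m + 4) * m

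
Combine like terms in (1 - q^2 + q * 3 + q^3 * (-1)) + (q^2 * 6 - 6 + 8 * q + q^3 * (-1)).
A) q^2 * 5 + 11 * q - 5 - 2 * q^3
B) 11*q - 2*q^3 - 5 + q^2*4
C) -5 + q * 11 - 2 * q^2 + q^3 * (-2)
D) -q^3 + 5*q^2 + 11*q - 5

Adding the polynomials and combining like terms:
(1 - q^2 + q*3 + q^3*(-1)) + (q^2*6 - 6 + 8*q + q^3*(-1))
= q^2 * 5 + 11 * q - 5 - 2 * q^3
A) q^2 * 5 + 11 * q - 5 - 2 * q^3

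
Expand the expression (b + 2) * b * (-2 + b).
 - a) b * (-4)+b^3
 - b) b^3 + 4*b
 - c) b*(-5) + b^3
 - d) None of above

Expanding (b + 2) * b * (-2 + b):
= b * (-4)+b^3
a) b * (-4)+b^3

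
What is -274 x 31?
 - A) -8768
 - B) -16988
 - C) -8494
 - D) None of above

-274 * 31 = -8494
C) -8494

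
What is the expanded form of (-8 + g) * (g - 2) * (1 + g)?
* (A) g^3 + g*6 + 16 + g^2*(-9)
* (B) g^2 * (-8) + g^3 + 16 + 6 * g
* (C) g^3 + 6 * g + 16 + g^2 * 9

Expanding (-8 + g) * (g - 2) * (1 + g):
= g^3 + g*6 + 16 + g^2*(-9)
A) g^3 + g*6 + 16 + g^2*(-9)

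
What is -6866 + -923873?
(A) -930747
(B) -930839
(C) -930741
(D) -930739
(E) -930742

-6866 + -923873 = -930739
D) -930739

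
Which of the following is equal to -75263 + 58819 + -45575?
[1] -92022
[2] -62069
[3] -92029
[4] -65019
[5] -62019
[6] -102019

First: -75263 + 58819 = -16444
Then: -16444 + -45575 = -62019
5) -62019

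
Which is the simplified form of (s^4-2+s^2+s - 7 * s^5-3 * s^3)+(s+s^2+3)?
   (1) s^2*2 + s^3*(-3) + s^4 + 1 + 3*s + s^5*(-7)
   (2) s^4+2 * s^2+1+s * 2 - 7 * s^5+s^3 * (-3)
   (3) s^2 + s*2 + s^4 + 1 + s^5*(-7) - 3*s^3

Adding the polynomials and combining like terms:
(s^4 - 2 + s^2 + s - 7*s^5 - 3*s^3) + (s + s^2 + 3)
= s^4+2 * s^2+1+s * 2 - 7 * s^5+s^3 * (-3)
2) s^4+2 * s^2+1+s * 2 - 7 * s^5+s^3 * (-3)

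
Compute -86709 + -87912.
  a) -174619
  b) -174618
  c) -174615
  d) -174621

-86709 + -87912 = -174621
d) -174621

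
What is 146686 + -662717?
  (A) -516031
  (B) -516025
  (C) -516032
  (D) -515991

146686 + -662717 = -516031
A) -516031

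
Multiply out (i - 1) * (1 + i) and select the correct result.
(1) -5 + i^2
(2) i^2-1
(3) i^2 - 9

Expanding (i - 1) * (1 + i):
= i^2-1
2) i^2-1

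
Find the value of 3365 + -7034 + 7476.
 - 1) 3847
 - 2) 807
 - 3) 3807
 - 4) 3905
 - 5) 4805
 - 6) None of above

First: 3365 + -7034 = -3669
Then: -3669 + 7476 = 3807
3) 3807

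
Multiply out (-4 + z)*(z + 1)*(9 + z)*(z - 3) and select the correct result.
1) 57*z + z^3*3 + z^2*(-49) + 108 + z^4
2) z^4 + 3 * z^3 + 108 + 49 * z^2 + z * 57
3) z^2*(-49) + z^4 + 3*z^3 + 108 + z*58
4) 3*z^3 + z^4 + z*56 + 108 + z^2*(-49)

Expanding (-4 + z)*(z + 1)*(9 + z)*(z - 3):
= 57*z + z^3*3 + z^2*(-49) + 108 + z^4
1) 57*z + z^3*3 + z^2*(-49) + 108 + z^4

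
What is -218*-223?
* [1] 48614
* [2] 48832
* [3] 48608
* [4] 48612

-218 * -223 = 48614
1) 48614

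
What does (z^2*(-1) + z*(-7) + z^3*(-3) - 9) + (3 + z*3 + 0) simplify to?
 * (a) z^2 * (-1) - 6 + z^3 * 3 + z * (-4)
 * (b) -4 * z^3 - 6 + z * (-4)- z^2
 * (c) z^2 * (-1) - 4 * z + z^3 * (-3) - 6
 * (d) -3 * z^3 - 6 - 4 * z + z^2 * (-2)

Adding the polynomials and combining like terms:
(z^2*(-1) + z*(-7) + z^3*(-3) - 9) + (3 + z*3 + 0)
= z^2 * (-1) - 4 * z + z^3 * (-3) - 6
c) z^2 * (-1) - 4 * z + z^3 * (-3) - 6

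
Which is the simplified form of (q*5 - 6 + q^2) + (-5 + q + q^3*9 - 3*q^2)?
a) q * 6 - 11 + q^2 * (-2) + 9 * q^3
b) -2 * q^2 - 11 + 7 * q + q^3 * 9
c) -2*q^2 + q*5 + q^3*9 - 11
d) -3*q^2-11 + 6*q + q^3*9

Adding the polynomials and combining like terms:
(q*5 - 6 + q^2) + (-5 + q + q^3*9 - 3*q^2)
= q * 6 - 11 + q^2 * (-2) + 9 * q^3
a) q * 6 - 11 + q^2 * (-2) + 9 * q^3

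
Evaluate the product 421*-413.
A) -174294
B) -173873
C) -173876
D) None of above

421 * -413 = -173873
B) -173873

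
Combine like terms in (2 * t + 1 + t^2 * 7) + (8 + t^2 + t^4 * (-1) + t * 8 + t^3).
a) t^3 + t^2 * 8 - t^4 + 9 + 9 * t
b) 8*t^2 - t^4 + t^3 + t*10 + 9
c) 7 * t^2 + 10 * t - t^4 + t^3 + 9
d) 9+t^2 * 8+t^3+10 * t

Adding the polynomials and combining like terms:
(2*t + 1 + t^2*7) + (8 + t^2 + t^4*(-1) + t*8 + t^3)
= 8*t^2 - t^4 + t^3 + t*10 + 9
b) 8*t^2 - t^4 + t^3 + t*10 + 9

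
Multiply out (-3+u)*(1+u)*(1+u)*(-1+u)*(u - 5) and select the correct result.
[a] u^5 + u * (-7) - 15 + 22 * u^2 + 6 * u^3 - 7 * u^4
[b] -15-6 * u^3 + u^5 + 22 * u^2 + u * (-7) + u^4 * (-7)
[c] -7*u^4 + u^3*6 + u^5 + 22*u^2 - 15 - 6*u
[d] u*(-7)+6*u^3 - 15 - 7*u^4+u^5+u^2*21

Expanding (-3+u)*(1+u)*(1+u)*(-1+u)*(u - 5):
= u^5 + u * (-7) - 15 + 22 * u^2 + 6 * u^3 - 7 * u^4
a) u^5 + u * (-7) - 15 + 22 * u^2 + 6 * u^3 - 7 * u^4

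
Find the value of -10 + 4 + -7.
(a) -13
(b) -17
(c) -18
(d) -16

First: -10 + 4 = -6
Then: -6 + -7 = -13
a) -13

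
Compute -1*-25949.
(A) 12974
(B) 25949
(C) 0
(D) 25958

-1 * -25949 = 25949
B) 25949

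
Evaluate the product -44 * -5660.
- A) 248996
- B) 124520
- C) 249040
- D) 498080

-44 * -5660 = 249040
C) 249040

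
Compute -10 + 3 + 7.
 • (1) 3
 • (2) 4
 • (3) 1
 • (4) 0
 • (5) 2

First: -10 + 3 = -7
Then: -7 + 7 = 0
4) 0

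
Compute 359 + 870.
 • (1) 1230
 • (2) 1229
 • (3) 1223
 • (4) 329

359 + 870 = 1229
2) 1229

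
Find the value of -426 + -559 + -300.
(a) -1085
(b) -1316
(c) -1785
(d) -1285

First: -426 + -559 = -985
Then: -985 + -300 = -1285
d) -1285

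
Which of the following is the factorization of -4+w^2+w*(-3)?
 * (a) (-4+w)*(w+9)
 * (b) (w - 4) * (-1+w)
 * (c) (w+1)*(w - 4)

We need to factor -4+w^2+w*(-3).
The factored form is (w+1)*(w - 4).
c) (w+1)*(w - 4)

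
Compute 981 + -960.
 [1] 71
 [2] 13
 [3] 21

981 + -960 = 21
3) 21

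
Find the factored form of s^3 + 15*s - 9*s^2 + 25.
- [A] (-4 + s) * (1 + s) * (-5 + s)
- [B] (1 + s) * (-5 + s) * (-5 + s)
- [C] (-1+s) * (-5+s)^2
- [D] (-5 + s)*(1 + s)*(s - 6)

We need to factor s^3 + 15*s - 9*s^2 + 25.
The factored form is (1 + s) * (-5 + s) * (-5 + s).
B) (1 + s) * (-5 + s) * (-5 + s)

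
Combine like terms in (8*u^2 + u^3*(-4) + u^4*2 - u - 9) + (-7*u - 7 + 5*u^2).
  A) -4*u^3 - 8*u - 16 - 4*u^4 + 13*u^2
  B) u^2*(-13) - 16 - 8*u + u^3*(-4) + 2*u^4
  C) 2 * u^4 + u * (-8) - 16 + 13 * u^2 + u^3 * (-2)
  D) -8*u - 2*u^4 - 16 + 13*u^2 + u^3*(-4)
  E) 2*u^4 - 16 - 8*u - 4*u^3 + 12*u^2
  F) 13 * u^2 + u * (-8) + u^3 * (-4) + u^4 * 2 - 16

Adding the polynomials and combining like terms:
(8*u^2 + u^3*(-4) + u^4*2 - u - 9) + (-7*u - 7 + 5*u^2)
= 13 * u^2 + u * (-8) + u^3 * (-4) + u^4 * 2 - 16
F) 13 * u^2 + u * (-8) + u^3 * (-4) + u^4 * 2 - 16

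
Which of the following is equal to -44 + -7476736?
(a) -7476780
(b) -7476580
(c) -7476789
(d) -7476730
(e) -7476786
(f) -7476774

-44 + -7476736 = -7476780
a) -7476780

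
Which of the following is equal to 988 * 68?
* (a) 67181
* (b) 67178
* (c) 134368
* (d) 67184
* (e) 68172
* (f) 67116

988 * 68 = 67184
d) 67184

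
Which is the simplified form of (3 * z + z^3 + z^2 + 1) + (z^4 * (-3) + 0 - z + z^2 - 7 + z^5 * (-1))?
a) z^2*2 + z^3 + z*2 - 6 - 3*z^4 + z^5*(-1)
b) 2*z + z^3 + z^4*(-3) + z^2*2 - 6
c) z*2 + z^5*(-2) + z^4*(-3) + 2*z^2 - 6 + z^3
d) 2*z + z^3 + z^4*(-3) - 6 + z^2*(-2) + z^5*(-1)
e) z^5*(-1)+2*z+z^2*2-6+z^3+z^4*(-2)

Adding the polynomials and combining like terms:
(3*z + z^3 + z^2 + 1) + (z^4*(-3) + 0 - z + z^2 - 7 + z^5*(-1))
= z^2*2 + z^3 + z*2 - 6 - 3*z^4 + z^5*(-1)
a) z^2*2 + z^3 + z*2 - 6 - 3*z^4 + z^5*(-1)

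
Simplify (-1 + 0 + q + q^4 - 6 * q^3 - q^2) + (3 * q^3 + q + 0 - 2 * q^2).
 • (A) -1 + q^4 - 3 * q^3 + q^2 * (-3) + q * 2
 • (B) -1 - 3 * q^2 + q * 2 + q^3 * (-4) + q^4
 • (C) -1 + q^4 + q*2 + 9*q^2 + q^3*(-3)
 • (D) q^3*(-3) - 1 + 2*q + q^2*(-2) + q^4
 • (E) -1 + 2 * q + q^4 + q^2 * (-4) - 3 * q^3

Adding the polynomials and combining like terms:
(-1 + 0 + q + q^4 - 6*q^3 - q^2) + (3*q^3 + q + 0 - 2*q^2)
= -1 + q^4 - 3 * q^3 + q^2 * (-3) + q * 2
A) -1 + q^4 - 3 * q^3 + q^2 * (-3) + q * 2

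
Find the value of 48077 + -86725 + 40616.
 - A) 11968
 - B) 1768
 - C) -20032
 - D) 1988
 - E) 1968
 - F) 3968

First: 48077 + -86725 = -38648
Then: -38648 + 40616 = 1968
E) 1968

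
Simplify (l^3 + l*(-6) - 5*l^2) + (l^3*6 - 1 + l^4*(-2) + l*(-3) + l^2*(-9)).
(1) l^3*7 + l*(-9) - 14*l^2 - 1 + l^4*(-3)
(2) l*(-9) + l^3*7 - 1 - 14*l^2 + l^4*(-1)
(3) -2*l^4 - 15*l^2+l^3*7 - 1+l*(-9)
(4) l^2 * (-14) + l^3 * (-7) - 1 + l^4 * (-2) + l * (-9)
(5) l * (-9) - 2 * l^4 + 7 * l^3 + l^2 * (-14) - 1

Adding the polynomials and combining like terms:
(l^3 + l*(-6) - 5*l^2) + (l^3*6 - 1 + l^4*(-2) + l*(-3) + l^2*(-9))
= l * (-9) - 2 * l^4 + 7 * l^3 + l^2 * (-14) - 1
5) l * (-9) - 2 * l^4 + 7 * l^3 + l^2 * (-14) - 1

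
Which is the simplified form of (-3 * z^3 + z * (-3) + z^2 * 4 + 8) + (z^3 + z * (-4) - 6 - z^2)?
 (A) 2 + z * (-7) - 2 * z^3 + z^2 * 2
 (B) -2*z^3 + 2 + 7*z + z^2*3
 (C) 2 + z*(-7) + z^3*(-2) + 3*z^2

Adding the polynomials and combining like terms:
(-3*z^3 + z*(-3) + z^2*4 + 8) + (z^3 + z*(-4) - 6 - z^2)
= 2 + z*(-7) + z^3*(-2) + 3*z^2
C) 2 + z*(-7) + z^3*(-2) + 3*z^2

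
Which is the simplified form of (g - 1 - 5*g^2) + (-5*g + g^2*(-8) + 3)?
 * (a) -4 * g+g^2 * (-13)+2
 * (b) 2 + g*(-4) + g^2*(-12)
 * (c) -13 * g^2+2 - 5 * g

Adding the polynomials and combining like terms:
(g - 1 - 5*g^2) + (-5*g + g^2*(-8) + 3)
= -4 * g+g^2 * (-13)+2
a) -4 * g+g^2 * (-13)+2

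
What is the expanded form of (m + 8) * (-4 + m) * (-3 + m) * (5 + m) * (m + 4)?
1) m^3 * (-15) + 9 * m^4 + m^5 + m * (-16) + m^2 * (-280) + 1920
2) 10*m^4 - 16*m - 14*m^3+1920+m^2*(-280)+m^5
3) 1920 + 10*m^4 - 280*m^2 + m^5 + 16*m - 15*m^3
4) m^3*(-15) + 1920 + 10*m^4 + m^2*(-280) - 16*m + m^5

Expanding (m + 8) * (-4 + m) * (-3 + m) * (5 + m) * (m + 4):
= m^3*(-15) + 1920 + 10*m^4 + m^2*(-280) - 16*m + m^5
4) m^3*(-15) + 1920 + 10*m^4 + m^2*(-280) - 16*m + m^5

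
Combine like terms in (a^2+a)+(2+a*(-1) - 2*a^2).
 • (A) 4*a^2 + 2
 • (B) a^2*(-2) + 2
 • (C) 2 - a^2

Adding the polynomials and combining like terms:
(a^2 + a) + (2 + a*(-1) - 2*a^2)
= 2 - a^2
C) 2 - a^2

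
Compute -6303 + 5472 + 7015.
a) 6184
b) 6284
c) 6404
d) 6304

First: -6303 + 5472 = -831
Then: -831 + 7015 = 6184
a) 6184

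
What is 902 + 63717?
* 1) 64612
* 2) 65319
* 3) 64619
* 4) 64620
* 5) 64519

902 + 63717 = 64619
3) 64619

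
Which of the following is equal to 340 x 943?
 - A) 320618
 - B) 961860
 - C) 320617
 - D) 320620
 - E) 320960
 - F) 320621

340 * 943 = 320620
D) 320620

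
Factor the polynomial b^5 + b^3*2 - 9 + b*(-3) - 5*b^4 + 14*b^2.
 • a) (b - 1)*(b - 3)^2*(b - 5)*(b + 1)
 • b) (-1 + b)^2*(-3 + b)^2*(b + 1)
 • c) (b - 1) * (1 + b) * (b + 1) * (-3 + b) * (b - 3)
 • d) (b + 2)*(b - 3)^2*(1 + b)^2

We need to factor b^5 + b^3*2 - 9 + b*(-3) - 5*b^4 + 14*b^2.
The factored form is (b - 1) * (1 + b) * (b + 1) * (-3 + b) * (b - 3).
c) (b - 1) * (1 + b) * (b + 1) * (-3 + b) * (b - 3)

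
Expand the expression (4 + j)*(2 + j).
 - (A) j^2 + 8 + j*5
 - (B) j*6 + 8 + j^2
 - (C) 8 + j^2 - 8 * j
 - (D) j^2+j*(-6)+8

Expanding (4 + j)*(2 + j):
= j*6 + 8 + j^2
B) j*6 + 8 + j^2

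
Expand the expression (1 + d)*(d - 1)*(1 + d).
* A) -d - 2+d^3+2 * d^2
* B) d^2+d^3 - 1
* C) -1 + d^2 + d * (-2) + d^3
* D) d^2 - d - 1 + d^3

Expanding (1 + d)*(d - 1)*(1 + d):
= d^2 - d - 1 + d^3
D) d^2 - d - 1 + d^3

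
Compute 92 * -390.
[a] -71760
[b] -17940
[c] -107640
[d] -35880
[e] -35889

92 * -390 = -35880
d) -35880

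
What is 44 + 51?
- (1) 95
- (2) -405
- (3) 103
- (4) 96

44 + 51 = 95
1) 95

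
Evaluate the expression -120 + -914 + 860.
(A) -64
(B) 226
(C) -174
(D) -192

First: -120 + -914 = -1034
Then: -1034 + 860 = -174
C) -174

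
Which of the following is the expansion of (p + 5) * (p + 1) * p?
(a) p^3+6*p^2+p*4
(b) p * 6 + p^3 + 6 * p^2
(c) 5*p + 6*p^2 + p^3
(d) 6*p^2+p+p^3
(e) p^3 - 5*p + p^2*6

Expanding (p + 5) * (p + 1) * p:
= 5*p + 6*p^2 + p^3
c) 5*p + 6*p^2 + p^3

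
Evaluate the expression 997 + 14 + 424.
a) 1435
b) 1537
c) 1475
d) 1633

First: 997 + 14 = 1011
Then: 1011 + 424 = 1435
a) 1435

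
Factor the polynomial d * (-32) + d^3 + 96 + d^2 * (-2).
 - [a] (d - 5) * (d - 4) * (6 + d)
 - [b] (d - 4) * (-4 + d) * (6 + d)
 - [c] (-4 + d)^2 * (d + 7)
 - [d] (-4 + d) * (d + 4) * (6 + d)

We need to factor d * (-32) + d^3 + 96 + d^2 * (-2).
The factored form is (d - 4) * (-4 + d) * (6 + d).
b) (d - 4) * (-4 + d) * (6 + d)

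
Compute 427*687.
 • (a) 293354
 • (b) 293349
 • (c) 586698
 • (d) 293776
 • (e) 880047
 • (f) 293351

427 * 687 = 293349
b) 293349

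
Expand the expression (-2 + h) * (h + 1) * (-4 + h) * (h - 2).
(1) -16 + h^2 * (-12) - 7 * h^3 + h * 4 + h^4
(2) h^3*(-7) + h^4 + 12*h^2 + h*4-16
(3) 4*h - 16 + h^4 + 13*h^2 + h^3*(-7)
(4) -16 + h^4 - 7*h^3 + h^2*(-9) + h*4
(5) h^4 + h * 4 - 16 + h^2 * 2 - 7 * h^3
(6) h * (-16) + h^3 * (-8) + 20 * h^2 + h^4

Expanding (-2 + h) * (h + 1) * (-4 + h) * (h - 2):
= h^3*(-7) + h^4 + 12*h^2 + h*4-16
2) h^3*(-7) + h^4 + 12*h^2 + h*4-16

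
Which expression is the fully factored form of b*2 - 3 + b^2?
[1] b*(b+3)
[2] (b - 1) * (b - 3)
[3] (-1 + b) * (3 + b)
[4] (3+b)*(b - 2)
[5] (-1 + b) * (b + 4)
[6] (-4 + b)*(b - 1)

We need to factor b*2 - 3 + b^2.
The factored form is (-1 + b) * (3 + b).
3) (-1 + b) * (3 + b)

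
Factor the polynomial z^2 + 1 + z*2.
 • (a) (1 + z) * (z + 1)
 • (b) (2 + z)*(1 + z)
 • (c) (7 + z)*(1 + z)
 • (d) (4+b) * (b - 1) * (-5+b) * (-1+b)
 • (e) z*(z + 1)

We need to factor z^2 + 1 + z*2.
The factored form is (1 + z) * (z + 1).
a) (1 + z) * (z + 1)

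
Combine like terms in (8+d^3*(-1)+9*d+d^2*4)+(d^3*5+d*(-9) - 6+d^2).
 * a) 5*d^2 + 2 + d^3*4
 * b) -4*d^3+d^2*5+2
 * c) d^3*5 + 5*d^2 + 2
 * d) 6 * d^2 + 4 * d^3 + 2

Adding the polynomials and combining like terms:
(8 + d^3*(-1) + 9*d + d^2*4) + (d^3*5 + d*(-9) - 6 + d^2)
= 5*d^2 + 2 + d^3*4
a) 5*d^2 + 2 + d^3*4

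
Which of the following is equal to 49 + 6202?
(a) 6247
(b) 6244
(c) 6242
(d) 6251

49 + 6202 = 6251
d) 6251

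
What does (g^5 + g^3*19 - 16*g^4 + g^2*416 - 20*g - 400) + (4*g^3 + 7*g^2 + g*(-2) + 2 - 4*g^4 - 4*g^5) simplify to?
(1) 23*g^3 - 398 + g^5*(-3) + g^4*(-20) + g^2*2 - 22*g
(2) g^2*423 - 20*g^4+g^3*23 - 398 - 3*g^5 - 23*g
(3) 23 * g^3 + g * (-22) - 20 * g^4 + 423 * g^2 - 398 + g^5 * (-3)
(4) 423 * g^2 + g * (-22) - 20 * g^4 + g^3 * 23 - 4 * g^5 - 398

Adding the polynomials and combining like terms:
(g^5 + g^3*19 - 16*g^4 + g^2*416 - 20*g - 400) + (4*g^3 + 7*g^2 + g*(-2) + 2 - 4*g^4 - 4*g^5)
= 23 * g^3 + g * (-22) - 20 * g^4 + 423 * g^2 - 398 + g^5 * (-3)
3) 23 * g^3 + g * (-22) - 20 * g^4 + 423 * g^2 - 398 + g^5 * (-3)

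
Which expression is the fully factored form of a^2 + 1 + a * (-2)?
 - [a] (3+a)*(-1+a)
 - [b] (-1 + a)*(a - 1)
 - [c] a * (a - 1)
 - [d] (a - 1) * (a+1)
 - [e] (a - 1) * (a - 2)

We need to factor a^2 + 1 + a * (-2).
The factored form is (-1 + a)*(a - 1).
b) (-1 + a)*(a - 1)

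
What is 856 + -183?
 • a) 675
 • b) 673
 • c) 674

856 + -183 = 673
b) 673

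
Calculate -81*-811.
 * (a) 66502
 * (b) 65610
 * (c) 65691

-81 * -811 = 65691
c) 65691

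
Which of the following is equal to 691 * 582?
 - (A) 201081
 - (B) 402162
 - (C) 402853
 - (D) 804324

691 * 582 = 402162
B) 402162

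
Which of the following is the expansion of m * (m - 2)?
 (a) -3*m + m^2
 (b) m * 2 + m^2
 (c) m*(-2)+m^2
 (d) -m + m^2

Expanding m * (m - 2):
= m*(-2)+m^2
c) m*(-2)+m^2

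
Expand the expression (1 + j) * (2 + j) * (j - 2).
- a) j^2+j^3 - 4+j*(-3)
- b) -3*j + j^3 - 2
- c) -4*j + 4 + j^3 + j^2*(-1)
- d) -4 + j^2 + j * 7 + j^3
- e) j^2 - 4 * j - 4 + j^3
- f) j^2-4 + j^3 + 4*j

Expanding (1 + j) * (2 + j) * (j - 2):
= j^2 - 4 * j - 4 + j^3
e) j^2 - 4 * j - 4 + j^3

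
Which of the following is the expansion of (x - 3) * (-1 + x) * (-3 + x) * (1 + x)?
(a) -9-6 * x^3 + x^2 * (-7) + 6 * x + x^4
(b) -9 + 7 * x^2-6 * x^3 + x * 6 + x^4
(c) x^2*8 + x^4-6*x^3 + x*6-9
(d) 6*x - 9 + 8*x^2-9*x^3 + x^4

Expanding (x - 3) * (-1 + x) * (-3 + x) * (1 + x):
= x^2*8 + x^4-6*x^3 + x*6-9
c) x^2*8 + x^4-6*x^3 + x*6-9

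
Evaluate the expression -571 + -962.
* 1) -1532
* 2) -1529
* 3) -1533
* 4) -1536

-571 + -962 = -1533
3) -1533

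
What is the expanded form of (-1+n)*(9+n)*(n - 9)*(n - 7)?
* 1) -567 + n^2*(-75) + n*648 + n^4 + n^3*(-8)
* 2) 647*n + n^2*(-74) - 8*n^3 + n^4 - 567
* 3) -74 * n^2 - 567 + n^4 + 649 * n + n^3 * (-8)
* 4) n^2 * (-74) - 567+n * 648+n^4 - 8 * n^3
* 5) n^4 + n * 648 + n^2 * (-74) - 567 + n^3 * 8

Expanding (-1+n)*(9+n)*(n - 9)*(n - 7):
= n^2 * (-74) - 567+n * 648+n^4 - 8 * n^3
4) n^2 * (-74) - 567+n * 648+n^4 - 8 * n^3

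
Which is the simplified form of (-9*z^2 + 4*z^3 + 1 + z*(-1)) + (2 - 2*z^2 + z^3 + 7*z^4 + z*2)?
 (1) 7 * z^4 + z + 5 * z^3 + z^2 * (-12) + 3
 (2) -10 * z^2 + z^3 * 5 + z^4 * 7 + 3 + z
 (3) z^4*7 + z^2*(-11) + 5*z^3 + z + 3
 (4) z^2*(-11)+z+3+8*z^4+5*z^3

Adding the polynomials and combining like terms:
(-9*z^2 + 4*z^3 + 1 + z*(-1)) + (2 - 2*z^2 + z^3 + 7*z^4 + z*2)
= z^4*7 + z^2*(-11) + 5*z^3 + z + 3
3) z^4*7 + z^2*(-11) + 5*z^3 + z + 3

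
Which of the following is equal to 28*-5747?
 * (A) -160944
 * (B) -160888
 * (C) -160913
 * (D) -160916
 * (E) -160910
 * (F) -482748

28 * -5747 = -160916
D) -160916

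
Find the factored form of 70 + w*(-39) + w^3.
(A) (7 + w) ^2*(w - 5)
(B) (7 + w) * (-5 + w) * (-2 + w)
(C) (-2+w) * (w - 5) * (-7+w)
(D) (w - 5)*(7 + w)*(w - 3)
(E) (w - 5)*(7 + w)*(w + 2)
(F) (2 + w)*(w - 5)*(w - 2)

We need to factor 70 + w*(-39) + w^3.
The factored form is (7 + w) * (-5 + w) * (-2 + w).
B) (7 + w) * (-5 + w) * (-2 + w)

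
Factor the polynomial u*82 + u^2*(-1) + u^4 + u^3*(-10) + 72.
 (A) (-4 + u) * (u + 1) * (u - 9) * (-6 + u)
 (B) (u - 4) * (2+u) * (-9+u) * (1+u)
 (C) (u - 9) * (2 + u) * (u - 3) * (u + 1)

We need to factor u*82 + u^2*(-1) + u^4 + u^3*(-10) + 72.
The factored form is (u - 4) * (2+u) * (-9+u) * (1+u).
B) (u - 4) * (2+u) * (-9+u) * (1+u)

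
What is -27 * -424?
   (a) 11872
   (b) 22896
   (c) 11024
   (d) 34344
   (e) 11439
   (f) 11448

-27 * -424 = 11448
f) 11448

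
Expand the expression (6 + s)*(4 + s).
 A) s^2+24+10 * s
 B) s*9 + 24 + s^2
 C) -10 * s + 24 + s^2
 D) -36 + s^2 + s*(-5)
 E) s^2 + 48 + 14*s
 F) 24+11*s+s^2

Expanding (6 + s)*(4 + s):
= s^2+24+10 * s
A) s^2+24+10 * s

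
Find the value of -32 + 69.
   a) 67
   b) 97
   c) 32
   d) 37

-32 + 69 = 37
d) 37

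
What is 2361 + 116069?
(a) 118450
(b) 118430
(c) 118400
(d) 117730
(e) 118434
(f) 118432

2361 + 116069 = 118430
b) 118430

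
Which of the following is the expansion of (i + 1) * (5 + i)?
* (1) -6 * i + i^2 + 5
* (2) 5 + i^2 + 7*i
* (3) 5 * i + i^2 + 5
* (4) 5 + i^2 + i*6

Expanding (i + 1) * (5 + i):
= 5 + i^2 + i*6
4) 5 + i^2 + i*6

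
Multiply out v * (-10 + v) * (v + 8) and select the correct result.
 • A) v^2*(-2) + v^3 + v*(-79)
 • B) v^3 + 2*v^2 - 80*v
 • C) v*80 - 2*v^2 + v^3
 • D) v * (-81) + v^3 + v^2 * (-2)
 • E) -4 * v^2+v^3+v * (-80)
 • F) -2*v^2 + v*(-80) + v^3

Expanding v * (-10 + v) * (v + 8):
= -2*v^2 + v*(-80) + v^3
F) -2*v^2 + v*(-80) + v^3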